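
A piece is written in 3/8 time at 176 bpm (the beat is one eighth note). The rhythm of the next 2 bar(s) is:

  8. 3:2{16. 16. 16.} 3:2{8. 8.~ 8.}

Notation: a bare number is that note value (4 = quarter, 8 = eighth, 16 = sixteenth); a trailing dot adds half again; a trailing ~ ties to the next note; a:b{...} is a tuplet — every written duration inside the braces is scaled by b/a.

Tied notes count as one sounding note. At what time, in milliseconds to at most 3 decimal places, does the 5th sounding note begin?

note 5 onset = 3b = 1022.727ms

1. 0.0ms @ 0 + 511.364ms (3/2)
2. 511.364ms @ 3/2 + 170.455ms (1/2)
3. 681.818ms @ 2 + 170.455ms (1/2)
4. 852.273ms @ 5/2 + 170.455ms (1/2)
5. 1022.727ms @ 3 + 340.909ms (1)
6. 1363.636ms @ 4 + 681.818ms (2)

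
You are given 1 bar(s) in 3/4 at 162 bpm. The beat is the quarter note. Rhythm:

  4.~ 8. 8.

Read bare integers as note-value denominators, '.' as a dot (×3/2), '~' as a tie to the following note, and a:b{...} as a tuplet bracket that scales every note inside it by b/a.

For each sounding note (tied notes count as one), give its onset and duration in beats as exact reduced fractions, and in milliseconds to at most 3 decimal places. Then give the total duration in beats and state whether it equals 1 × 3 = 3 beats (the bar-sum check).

1) 0.0ms=0b +833.333ms=9/4b
2) 833.333ms=9/4b +277.778ms=3/4b
Σ=3b of 3 (162bpm 3/4) — PASS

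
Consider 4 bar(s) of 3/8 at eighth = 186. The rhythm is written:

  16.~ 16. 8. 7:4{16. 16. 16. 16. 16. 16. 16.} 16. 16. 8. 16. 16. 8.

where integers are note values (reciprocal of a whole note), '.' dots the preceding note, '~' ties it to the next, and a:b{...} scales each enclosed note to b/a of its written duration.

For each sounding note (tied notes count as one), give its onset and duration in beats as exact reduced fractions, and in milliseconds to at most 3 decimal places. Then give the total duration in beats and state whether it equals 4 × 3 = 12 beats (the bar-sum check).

1) 0.0ms=0b +483.871ms=3/2b
2) 483.871ms=3/2b +483.871ms=3/2b
3) 967.742ms=3b +138.249ms=3/7b
4) 1105.991ms=24/7b +138.249ms=3/7b
5) 1244.24ms=27/7b +138.249ms=3/7b
6) 1382.488ms=30/7b +138.249ms=3/7b
7) 1520.737ms=33/7b +138.249ms=3/7b
8) 1658.986ms=36/7b +138.249ms=3/7b
9) 1797.235ms=39/7b +138.249ms=3/7b
10) 1935.484ms=6b +241.935ms=3/4b
11) 2177.419ms=27/4b +241.935ms=3/4b
12) 2419.355ms=15/2b +483.871ms=3/2b
13) 2903.226ms=9b +241.935ms=3/4b
14) 3145.161ms=39/4b +241.935ms=3/4b
15) 3387.097ms=21/2b +483.871ms=3/2b
Σ=12b of 12 (186bpm 3/8) — PASS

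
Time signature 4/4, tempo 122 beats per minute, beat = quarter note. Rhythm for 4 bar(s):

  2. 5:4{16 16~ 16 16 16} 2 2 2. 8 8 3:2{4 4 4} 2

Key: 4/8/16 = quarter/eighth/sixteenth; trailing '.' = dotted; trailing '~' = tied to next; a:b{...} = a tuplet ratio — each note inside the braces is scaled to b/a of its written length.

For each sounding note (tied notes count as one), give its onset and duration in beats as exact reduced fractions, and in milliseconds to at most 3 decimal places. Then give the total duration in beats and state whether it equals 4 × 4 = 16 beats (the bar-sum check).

1) 0.0ms=0b +1475.41ms=3b
2) 1475.41ms=3b +98.361ms=1/5b
3) 1573.77ms=16/5b +196.721ms=2/5b
4) 1770.492ms=18/5b +98.361ms=1/5b
5) 1868.852ms=19/5b +98.361ms=1/5b
6) 1967.213ms=4b +983.607ms=2b
7) 2950.82ms=6b +983.607ms=2b
8) 3934.426ms=8b +1475.41ms=3b
9) 5409.836ms=11b +245.902ms=1/2b
10) 5655.738ms=23/2b +245.902ms=1/2b
11) 5901.639ms=12b +327.869ms=2/3b
12) 6229.508ms=38/3b +327.869ms=2/3b
13) 6557.377ms=40/3b +327.869ms=2/3b
14) 6885.246ms=14b +983.607ms=2b
Σ=16b of 16 (122bpm 4/4) — PASS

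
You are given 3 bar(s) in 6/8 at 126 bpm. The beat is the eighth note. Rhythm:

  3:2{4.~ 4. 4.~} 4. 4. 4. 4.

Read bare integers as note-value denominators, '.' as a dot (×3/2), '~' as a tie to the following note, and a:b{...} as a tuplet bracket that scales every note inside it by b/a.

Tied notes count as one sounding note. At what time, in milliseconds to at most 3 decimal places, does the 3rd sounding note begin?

note 3 onset = 9b = 4285.714ms

1. 0.0ms @ 0 + 1904.762ms (4)
2. 1904.762ms @ 4 + 2380.952ms (5)
3. 4285.714ms @ 9 + 1428.571ms (3)
4. 5714.286ms @ 12 + 1428.571ms (3)
5. 7142.857ms @ 15 + 1428.571ms (3)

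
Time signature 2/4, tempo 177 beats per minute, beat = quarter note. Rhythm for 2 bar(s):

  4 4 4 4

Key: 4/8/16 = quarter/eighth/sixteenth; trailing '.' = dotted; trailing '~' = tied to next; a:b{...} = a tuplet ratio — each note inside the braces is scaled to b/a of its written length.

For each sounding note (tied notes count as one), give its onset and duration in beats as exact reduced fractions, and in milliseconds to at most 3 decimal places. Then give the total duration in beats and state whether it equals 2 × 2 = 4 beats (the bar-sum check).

1) 0.0ms=0b +338.983ms=1b
2) 338.983ms=1b +338.983ms=1b
3) 677.966ms=2b +338.983ms=1b
4) 1016.949ms=3b +338.983ms=1b
Σ=4b of 4 (177bpm 2/4) — PASS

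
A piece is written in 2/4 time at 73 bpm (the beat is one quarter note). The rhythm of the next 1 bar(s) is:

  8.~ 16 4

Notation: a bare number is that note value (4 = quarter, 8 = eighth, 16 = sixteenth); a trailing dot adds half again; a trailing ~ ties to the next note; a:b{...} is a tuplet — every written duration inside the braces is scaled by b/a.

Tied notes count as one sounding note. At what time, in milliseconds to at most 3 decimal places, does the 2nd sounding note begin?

note 2 onset = 1b = 821.918ms

1. 0.0ms @ 0 + 821.918ms (1)
2. 821.918ms @ 1 + 821.918ms (1)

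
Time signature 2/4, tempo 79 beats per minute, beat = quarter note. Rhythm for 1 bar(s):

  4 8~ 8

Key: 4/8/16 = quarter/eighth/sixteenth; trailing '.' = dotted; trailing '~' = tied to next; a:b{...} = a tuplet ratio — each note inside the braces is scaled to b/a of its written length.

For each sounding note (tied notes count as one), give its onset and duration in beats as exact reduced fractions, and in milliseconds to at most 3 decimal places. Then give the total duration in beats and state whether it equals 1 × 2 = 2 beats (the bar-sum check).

1) 0.0ms=0b +759.494ms=1b
2) 759.494ms=1b +759.494ms=1b
Σ=2b of 2 (79bpm 2/4) — PASS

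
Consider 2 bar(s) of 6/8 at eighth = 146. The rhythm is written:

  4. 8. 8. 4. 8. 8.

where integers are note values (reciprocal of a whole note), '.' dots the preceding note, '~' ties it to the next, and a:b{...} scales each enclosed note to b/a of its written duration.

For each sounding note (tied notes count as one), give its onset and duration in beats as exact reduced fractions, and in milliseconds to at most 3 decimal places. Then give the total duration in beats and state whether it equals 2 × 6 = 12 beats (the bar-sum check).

1) 0.0ms=0b +1232.877ms=3b
2) 1232.877ms=3b +616.438ms=3/2b
3) 1849.315ms=9/2b +616.438ms=3/2b
4) 2465.753ms=6b +1232.877ms=3b
5) 3698.63ms=9b +616.438ms=3/2b
6) 4315.068ms=21/2b +616.438ms=3/2b
Σ=12b of 12 (146bpm 6/8) — PASS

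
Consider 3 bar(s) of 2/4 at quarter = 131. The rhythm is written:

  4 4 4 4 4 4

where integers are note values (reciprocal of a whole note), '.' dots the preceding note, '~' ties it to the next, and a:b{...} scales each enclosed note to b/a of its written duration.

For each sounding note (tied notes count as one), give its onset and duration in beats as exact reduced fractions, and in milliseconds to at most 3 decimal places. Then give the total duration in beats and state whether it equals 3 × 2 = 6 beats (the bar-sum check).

1) 0.0ms=0b +458.015ms=1b
2) 458.015ms=1b +458.015ms=1b
3) 916.031ms=2b +458.015ms=1b
4) 1374.046ms=3b +458.015ms=1b
5) 1832.061ms=4b +458.015ms=1b
6) 2290.076ms=5b +458.015ms=1b
Σ=6b of 6 (131bpm 2/4) — PASS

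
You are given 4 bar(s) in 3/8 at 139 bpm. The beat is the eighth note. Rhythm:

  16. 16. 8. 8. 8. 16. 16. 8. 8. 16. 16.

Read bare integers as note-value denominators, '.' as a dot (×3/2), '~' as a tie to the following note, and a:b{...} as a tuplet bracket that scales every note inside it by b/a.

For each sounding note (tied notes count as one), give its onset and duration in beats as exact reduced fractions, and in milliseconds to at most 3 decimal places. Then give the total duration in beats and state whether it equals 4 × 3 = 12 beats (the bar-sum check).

1) 0.0ms=0b +323.741ms=3/4b
2) 323.741ms=3/4b +323.741ms=3/4b
3) 647.482ms=3/2b +647.482ms=3/2b
4) 1294.964ms=3b +647.482ms=3/2b
5) 1942.446ms=9/2b +647.482ms=3/2b
6) 2589.928ms=6b +323.741ms=3/4b
7) 2913.669ms=27/4b +323.741ms=3/4b
8) 3237.41ms=15/2b +647.482ms=3/2b
9) 3884.892ms=9b +647.482ms=3/2b
10) 4532.374ms=21/2b +323.741ms=3/4b
11) 4856.115ms=45/4b +323.741ms=3/4b
Σ=12b of 12 (139bpm 3/8) — PASS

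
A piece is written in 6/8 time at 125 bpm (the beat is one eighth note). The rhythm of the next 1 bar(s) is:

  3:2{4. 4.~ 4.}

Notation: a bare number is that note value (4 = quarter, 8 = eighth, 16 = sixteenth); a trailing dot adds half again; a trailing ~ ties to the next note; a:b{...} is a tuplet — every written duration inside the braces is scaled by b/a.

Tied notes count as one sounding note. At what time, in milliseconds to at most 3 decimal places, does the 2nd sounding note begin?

note 2 onset = 2b = 960.0ms

1. 0.0ms @ 0 + 960.0ms (2)
2. 960.0ms @ 2 + 1920.0ms (4)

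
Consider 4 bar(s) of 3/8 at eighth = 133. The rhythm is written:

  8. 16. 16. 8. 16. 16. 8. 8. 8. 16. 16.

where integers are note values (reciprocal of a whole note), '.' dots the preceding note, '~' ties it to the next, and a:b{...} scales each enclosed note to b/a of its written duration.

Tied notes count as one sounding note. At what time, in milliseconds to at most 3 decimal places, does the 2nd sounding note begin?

1. 0.0ms @ 0 + 676.692ms (3/2)
2. 676.692ms @ 3/2 + 338.346ms (3/4)
3. 1015.038ms @ 9/4 + 338.346ms (3/4)
4. 1353.383ms @ 3 + 676.692ms (3/2)
5. 2030.075ms @ 9/2 + 338.346ms (3/4)
6. 2368.421ms @ 21/4 + 338.346ms (3/4)
7. 2706.767ms @ 6 + 676.692ms (3/2)
8. 3383.459ms @ 15/2 + 676.692ms (3/2)
9. 4060.15ms @ 9 + 676.692ms (3/2)
10. 4736.842ms @ 21/2 + 338.346ms (3/4)
11. 5075.188ms @ 45/4 + 338.346ms (3/4)

note 2 onset = 3/2b = 676.692ms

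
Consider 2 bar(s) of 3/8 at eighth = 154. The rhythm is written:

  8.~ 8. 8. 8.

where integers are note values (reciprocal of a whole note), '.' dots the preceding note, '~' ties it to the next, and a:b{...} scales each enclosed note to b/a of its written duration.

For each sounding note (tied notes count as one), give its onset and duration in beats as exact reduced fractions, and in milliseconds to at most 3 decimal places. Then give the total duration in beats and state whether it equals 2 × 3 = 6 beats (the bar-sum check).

1) 0.0ms=0b +1168.831ms=3b
2) 1168.831ms=3b +584.416ms=3/2b
3) 1753.247ms=9/2b +584.416ms=3/2b
Σ=6b of 6 (154bpm 3/8) — PASS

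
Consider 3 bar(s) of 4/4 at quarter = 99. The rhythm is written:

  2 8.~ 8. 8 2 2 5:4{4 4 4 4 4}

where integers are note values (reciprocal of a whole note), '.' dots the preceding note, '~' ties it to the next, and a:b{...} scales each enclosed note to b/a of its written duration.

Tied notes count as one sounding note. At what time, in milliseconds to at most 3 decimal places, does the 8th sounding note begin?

1. 0.0ms @ 0 + 1212.121ms (2)
2. 1212.121ms @ 2 + 909.091ms (3/2)
3. 2121.212ms @ 7/2 + 303.03ms (1/2)
4. 2424.242ms @ 4 + 1212.121ms (2)
5. 3636.364ms @ 6 + 1212.121ms (2)
6. 4848.485ms @ 8 + 484.848ms (4/5)
7. 5333.333ms @ 44/5 + 484.848ms (4/5)
8. 5818.182ms @ 48/5 + 484.848ms (4/5)
9. 6303.03ms @ 52/5 + 484.848ms (4/5)
10. 6787.879ms @ 56/5 + 484.848ms (4/5)

note 8 onset = 48/5b = 5818.182ms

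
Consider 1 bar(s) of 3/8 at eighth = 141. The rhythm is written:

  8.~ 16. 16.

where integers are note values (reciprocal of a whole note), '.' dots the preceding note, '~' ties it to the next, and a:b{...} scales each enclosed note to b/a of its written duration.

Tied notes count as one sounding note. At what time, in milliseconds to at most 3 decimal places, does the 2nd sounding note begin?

1. 0.0ms @ 0 + 957.447ms (9/4)
2. 957.447ms @ 9/4 + 319.149ms (3/4)

note 2 onset = 9/4b = 957.447ms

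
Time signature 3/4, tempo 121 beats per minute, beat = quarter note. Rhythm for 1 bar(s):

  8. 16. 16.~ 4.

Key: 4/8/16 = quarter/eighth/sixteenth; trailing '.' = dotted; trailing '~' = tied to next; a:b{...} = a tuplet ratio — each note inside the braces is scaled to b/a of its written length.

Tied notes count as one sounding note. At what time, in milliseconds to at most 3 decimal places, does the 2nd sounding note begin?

note 2 onset = 3/4b = 371.901ms

1. 0.0ms @ 0 + 371.901ms (3/4)
2. 371.901ms @ 3/4 + 185.95ms (3/8)
3. 557.851ms @ 9/8 + 929.752ms (15/8)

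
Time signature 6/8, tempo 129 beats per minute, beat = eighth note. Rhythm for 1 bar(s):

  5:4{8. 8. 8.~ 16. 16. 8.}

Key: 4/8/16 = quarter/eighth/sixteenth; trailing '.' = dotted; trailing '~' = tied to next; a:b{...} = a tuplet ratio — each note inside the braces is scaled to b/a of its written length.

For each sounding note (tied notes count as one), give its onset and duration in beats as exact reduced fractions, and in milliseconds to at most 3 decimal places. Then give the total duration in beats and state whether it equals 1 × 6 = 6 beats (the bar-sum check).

1) 0.0ms=0b +558.14ms=6/5b
2) 558.14ms=6/5b +558.14ms=6/5b
3) 1116.279ms=12/5b +837.209ms=9/5b
4) 1953.488ms=21/5b +279.07ms=3/5b
5) 2232.558ms=24/5b +558.14ms=6/5b
Σ=6b of 6 (129bpm 6/8) — PASS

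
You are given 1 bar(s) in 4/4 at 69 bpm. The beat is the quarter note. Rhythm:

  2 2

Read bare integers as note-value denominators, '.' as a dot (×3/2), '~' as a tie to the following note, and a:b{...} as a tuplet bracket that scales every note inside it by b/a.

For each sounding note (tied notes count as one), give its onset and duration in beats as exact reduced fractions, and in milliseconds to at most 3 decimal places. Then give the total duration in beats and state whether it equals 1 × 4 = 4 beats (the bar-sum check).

1) 0.0ms=0b +1739.13ms=2b
2) 1739.13ms=2b +1739.13ms=2b
Σ=4b of 4 (69bpm 4/4) — PASS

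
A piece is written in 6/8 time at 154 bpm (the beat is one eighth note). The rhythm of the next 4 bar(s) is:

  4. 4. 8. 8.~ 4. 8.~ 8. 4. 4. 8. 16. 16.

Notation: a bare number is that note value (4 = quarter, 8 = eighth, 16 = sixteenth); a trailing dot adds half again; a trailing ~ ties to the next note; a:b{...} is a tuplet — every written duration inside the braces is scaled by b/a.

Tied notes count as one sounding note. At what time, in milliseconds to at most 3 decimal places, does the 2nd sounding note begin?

1. 0.0ms @ 0 + 1168.831ms (3)
2. 1168.831ms @ 3 + 1168.831ms (3)
3. 2337.662ms @ 6 + 584.416ms (3/2)
4. 2922.078ms @ 15/2 + 1753.247ms (9/2)
5. 4675.325ms @ 12 + 1168.831ms (3)
6. 5844.156ms @ 15 + 1168.831ms (3)
7. 7012.987ms @ 18 + 1168.831ms (3)
8. 8181.818ms @ 21 + 584.416ms (3/2)
9. 8766.234ms @ 45/2 + 292.208ms (3/4)
10. 9058.442ms @ 93/4 + 292.208ms (3/4)

note 2 onset = 3b = 1168.831ms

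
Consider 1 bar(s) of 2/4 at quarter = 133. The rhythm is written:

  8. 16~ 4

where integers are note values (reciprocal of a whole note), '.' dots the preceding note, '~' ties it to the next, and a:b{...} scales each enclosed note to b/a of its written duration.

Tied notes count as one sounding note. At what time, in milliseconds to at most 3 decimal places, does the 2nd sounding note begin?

1. 0.0ms @ 0 + 338.346ms (3/4)
2. 338.346ms @ 3/4 + 563.91ms (5/4)

note 2 onset = 3/4b = 338.346ms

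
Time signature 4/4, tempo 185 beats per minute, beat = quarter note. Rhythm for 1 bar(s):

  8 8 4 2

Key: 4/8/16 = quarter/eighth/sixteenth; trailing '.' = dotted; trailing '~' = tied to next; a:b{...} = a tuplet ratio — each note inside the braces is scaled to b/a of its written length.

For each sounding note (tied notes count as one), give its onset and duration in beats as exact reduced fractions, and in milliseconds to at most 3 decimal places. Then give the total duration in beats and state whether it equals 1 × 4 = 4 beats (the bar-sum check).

1) 0.0ms=0b +162.162ms=1/2b
2) 162.162ms=1/2b +162.162ms=1/2b
3) 324.324ms=1b +324.324ms=1b
4) 648.649ms=2b +648.649ms=2b
Σ=4b of 4 (185bpm 4/4) — PASS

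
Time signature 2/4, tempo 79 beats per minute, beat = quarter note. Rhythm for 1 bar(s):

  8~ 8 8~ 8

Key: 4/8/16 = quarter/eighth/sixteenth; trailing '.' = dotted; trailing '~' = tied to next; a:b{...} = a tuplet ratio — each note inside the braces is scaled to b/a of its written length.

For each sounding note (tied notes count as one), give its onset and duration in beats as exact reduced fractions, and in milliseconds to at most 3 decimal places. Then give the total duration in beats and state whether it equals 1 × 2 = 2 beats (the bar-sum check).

1) 0.0ms=0b +759.494ms=1b
2) 759.494ms=1b +759.494ms=1b
Σ=2b of 2 (79bpm 2/4) — PASS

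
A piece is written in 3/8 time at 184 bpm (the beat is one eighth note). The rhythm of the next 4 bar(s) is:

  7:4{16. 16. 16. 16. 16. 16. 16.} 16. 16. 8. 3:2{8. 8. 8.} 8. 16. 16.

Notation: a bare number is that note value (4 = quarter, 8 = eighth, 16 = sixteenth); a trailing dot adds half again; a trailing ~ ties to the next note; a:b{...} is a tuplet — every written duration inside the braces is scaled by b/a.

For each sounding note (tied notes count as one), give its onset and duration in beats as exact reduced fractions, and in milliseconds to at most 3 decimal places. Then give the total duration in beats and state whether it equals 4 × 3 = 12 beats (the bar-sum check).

1) 0.0ms=0b +139.752ms=3/7b
2) 139.752ms=3/7b +139.752ms=3/7b
3) 279.503ms=6/7b +139.752ms=3/7b
4) 419.255ms=9/7b +139.752ms=3/7b
5) 559.006ms=12/7b +139.752ms=3/7b
6) 698.758ms=15/7b +139.752ms=3/7b
7) 838.509ms=18/7b +139.752ms=3/7b
8) 978.261ms=3b +244.565ms=3/4b
9) 1222.826ms=15/4b +244.565ms=3/4b
10) 1467.391ms=9/2b +489.13ms=3/2b
11) 1956.522ms=6b +326.087ms=1b
12) 2282.609ms=7b +326.087ms=1b
13) 2608.696ms=8b +326.087ms=1b
14) 2934.783ms=9b +489.13ms=3/2b
15) 3423.913ms=21/2b +244.565ms=3/4b
16) 3668.478ms=45/4b +244.565ms=3/4b
Σ=12b of 12 (184bpm 3/8) — PASS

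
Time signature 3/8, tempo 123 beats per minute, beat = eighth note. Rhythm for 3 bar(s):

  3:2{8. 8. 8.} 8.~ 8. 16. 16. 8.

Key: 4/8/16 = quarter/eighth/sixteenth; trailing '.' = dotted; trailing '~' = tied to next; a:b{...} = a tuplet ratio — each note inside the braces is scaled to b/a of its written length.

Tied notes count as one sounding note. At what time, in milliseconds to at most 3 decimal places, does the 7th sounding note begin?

1. 0.0ms @ 0 + 487.805ms (1)
2. 487.805ms @ 1 + 487.805ms (1)
3. 975.61ms @ 2 + 487.805ms (1)
4. 1463.415ms @ 3 + 1463.415ms (3)
5. 2926.829ms @ 6 + 365.854ms (3/4)
6. 3292.683ms @ 27/4 + 365.854ms (3/4)
7. 3658.537ms @ 15/2 + 731.707ms (3/2)

note 7 onset = 15/2b = 3658.537ms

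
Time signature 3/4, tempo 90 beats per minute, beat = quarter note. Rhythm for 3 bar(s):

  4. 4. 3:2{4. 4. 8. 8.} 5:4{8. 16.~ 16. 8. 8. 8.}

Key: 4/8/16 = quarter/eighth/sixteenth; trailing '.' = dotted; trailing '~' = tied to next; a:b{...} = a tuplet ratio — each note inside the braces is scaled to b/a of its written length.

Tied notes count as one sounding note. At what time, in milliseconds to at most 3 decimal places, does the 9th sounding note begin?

note 9 onset = 36/5b = 4800.0ms

1. 0.0ms @ 0 + 1000.0ms (3/2)
2. 1000.0ms @ 3/2 + 1000.0ms (3/2)
3. 2000.0ms @ 3 + 666.667ms (1)
4. 2666.667ms @ 4 + 666.667ms (1)
5. 3333.333ms @ 5 + 333.333ms (1/2)
6. 3666.667ms @ 11/2 + 333.333ms (1/2)
7. 4000.0ms @ 6 + 400.0ms (3/5)
8. 4400.0ms @ 33/5 + 400.0ms (3/5)
9. 4800.0ms @ 36/5 + 400.0ms (3/5)
10. 5200.0ms @ 39/5 + 400.0ms (3/5)
11. 5600.0ms @ 42/5 + 400.0ms (3/5)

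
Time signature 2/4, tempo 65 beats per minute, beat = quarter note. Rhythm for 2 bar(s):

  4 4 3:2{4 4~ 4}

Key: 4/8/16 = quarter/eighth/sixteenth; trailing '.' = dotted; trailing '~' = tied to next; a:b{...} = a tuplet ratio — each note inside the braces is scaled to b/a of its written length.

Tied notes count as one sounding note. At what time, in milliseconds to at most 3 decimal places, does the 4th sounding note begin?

note 4 onset = 8/3b = 2461.538ms

1. 0.0ms @ 0 + 923.077ms (1)
2. 923.077ms @ 1 + 923.077ms (1)
3. 1846.154ms @ 2 + 615.385ms (2/3)
4. 2461.538ms @ 8/3 + 1230.769ms (4/3)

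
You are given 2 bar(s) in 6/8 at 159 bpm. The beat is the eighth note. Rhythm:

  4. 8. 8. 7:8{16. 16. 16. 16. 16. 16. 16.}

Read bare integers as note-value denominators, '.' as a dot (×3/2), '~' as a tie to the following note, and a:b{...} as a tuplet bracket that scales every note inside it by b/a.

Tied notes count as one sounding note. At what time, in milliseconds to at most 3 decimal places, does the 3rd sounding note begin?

note 3 onset = 9/2b = 1698.113ms

1. 0.0ms @ 0 + 1132.075ms (3)
2. 1132.075ms @ 3 + 566.038ms (3/2)
3. 1698.113ms @ 9/2 + 566.038ms (3/2)
4. 2264.151ms @ 6 + 323.45ms (6/7)
5. 2587.601ms @ 48/7 + 323.45ms (6/7)
6. 2911.051ms @ 54/7 + 323.45ms (6/7)
7. 3234.501ms @ 60/7 + 323.45ms (6/7)
8. 3557.951ms @ 66/7 + 323.45ms (6/7)
9. 3881.402ms @ 72/7 + 323.45ms (6/7)
10. 4204.852ms @ 78/7 + 323.45ms (6/7)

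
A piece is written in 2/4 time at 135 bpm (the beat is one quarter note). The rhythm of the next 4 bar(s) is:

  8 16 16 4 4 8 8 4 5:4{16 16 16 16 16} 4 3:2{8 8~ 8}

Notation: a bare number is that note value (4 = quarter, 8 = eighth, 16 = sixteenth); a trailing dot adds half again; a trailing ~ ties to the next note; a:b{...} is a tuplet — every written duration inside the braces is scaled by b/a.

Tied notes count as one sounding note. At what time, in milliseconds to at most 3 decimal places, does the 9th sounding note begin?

note 9 onset = 5b = 2222.222ms

1. 0.0ms @ 0 + 222.222ms (1/2)
2. 222.222ms @ 1/2 + 111.111ms (1/4)
3. 333.333ms @ 3/4 + 111.111ms (1/4)
4. 444.444ms @ 1 + 444.444ms (1)
5. 888.889ms @ 2 + 444.444ms (1)
6. 1333.333ms @ 3 + 222.222ms (1/2)
7. 1555.556ms @ 7/2 + 222.222ms (1/2)
8. 1777.778ms @ 4 + 444.444ms (1)
9. 2222.222ms @ 5 + 88.889ms (1/5)
10. 2311.111ms @ 26/5 + 88.889ms (1/5)
11. 2400.0ms @ 27/5 + 88.889ms (1/5)
12. 2488.889ms @ 28/5 + 88.889ms (1/5)
13. 2577.778ms @ 29/5 + 88.889ms (1/5)
14. 2666.667ms @ 6 + 444.444ms (1)
15. 3111.111ms @ 7 + 148.148ms (1/3)
16. 3259.259ms @ 22/3 + 296.296ms (2/3)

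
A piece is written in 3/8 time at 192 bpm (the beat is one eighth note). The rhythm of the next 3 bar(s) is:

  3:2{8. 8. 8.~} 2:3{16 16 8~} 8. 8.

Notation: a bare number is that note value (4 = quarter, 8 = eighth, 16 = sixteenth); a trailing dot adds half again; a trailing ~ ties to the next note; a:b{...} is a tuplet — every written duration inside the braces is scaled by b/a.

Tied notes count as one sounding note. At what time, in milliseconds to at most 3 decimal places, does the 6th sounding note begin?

1. 0.0ms @ 0 + 312.5ms (1)
2. 312.5ms @ 1 + 312.5ms (1)
3. 625.0ms @ 2 + 546.875ms (7/4)
4. 1171.875ms @ 15/4 + 234.375ms (3/4)
5. 1406.25ms @ 9/2 + 937.5ms (3)
6. 2343.75ms @ 15/2 + 468.75ms (3/2)

note 6 onset = 15/2b = 2343.75ms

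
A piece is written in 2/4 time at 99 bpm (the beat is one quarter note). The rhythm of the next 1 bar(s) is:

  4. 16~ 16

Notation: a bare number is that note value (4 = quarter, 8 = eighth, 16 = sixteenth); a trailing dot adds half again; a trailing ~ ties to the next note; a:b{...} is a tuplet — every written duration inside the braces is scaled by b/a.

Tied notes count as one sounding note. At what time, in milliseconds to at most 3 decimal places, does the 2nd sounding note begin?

note 2 onset = 3/2b = 909.091ms

1. 0.0ms @ 0 + 909.091ms (3/2)
2. 909.091ms @ 3/2 + 303.03ms (1/2)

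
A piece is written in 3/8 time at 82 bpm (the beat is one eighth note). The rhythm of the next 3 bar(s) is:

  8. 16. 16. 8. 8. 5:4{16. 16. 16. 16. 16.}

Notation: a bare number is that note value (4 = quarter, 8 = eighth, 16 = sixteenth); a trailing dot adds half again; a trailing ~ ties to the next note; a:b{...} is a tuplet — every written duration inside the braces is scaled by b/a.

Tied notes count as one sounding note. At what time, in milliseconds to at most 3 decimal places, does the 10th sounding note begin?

note 10 onset = 42/5b = 6146.341ms

1. 0.0ms @ 0 + 1097.561ms (3/2)
2. 1097.561ms @ 3/2 + 548.78ms (3/4)
3. 1646.341ms @ 9/4 + 548.78ms (3/4)
4. 2195.122ms @ 3 + 1097.561ms (3/2)
5. 3292.683ms @ 9/2 + 1097.561ms (3/2)
6. 4390.244ms @ 6 + 439.024ms (3/5)
7. 4829.268ms @ 33/5 + 439.024ms (3/5)
8. 5268.293ms @ 36/5 + 439.024ms (3/5)
9. 5707.317ms @ 39/5 + 439.024ms (3/5)
10. 6146.341ms @ 42/5 + 439.024ms (3/5)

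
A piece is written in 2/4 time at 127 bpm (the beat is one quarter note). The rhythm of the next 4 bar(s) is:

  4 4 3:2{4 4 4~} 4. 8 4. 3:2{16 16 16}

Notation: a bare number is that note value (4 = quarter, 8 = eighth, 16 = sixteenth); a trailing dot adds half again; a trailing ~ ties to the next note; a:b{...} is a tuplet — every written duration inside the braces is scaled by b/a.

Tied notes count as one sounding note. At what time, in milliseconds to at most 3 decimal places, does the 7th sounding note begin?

note 7 onset = 6b = 2834.646ms

1. 0.0ms @ 0 + 472.441ms (1)
2. 472.441ms @ 1 + 472.441ms (1)
3. 944.882ms @ 2 + 314.961ms (2/3)
4. 1259.843ms @ 8/3 + 314.961ms (2/3)
5. 1574.803ms @ 10/3 + 1023.622ms (13/6)
6. 2598.425ms @ 11/2 + 236.22ms (1/2)
7. 2834.646ms @ 6 + 708.661ms (3/2)
8. 3543.307ms @ 15/2 + 78.74ms (1/6)
9. 3622.047ms @ 23/3 + 78.74ms (1/6)
10. 3700.787ms @ 47/6 + 78.74ms (1/6)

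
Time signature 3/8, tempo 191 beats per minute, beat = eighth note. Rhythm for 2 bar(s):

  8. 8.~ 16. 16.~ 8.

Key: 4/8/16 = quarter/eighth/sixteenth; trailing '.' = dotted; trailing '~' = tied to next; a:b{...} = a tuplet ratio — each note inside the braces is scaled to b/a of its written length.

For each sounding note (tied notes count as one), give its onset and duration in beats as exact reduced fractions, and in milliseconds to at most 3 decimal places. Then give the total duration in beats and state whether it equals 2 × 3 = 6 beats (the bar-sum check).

1) 0.0ms=0b +471.204ms=3/2b
2) 471.204ms=3/2b +706.806ms=9/4b
3) 1178.01ms=15/4b +706.806ms=9/4b
Σ=6b of 6 (191bpm 3/8) — PASS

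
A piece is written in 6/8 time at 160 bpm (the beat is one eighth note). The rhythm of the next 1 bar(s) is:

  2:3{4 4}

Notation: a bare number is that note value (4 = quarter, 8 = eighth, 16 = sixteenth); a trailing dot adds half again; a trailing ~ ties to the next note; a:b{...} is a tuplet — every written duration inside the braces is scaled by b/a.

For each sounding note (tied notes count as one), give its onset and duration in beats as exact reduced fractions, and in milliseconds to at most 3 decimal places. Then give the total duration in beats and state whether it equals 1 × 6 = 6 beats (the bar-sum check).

1) 0.0ms=0b +1125.0ms=3b
2) 1125.0ms=3b +1125.0ms=3b
Σ=6b of 6 (160bpm 6/8) — PASS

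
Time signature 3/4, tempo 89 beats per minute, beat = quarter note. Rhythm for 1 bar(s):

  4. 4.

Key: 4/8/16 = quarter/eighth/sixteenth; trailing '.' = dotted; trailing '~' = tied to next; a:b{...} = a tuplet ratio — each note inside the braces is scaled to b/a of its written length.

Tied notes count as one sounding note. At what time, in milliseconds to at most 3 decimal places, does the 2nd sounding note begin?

1. 0.0ms @ 0 + 1011.236ms (3/2)
2. 1011.236ms @ 3/2 + 1011.236ms (3/2)

note 2 onset = 3/2b = 1011.236ms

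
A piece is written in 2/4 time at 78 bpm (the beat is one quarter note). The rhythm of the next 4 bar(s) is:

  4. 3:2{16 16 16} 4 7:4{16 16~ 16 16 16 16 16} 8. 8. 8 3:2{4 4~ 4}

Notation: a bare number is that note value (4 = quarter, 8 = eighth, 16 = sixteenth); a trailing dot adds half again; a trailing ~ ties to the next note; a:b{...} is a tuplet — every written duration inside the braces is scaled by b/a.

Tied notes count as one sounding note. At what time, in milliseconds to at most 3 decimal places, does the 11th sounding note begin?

note 11 onset = 27/7b = 2967.033ms

1. 0.0ms @ 0 + 1153.846ms (3/2)
2. 1153.846ms @ 3/2 + 128.205ms (1/6)
3. 1282.051ms @ 5/3 + 128.205ms (1/6)
4. 1410.256ms @ 11/6 + 128.205ms (1/6)
5. 1538.462ms @ 2 + 769.231ms (1)
6. 2307.692ms @ 3 + 109.89ms (1/7)
7. 2417.582ms @ 22/7 + 219.78ms (2/7)
8. 2637.363ms @ 24/7 + 109.89ms (1/7)
9. 2747.253ms @ 25/7 + 109.89ms (1/7)
10. 2857.143ms @ 26/7 + 109.89ms (1/7)
11. 2967.033ms @ 27/7 + 109.89ms (1/7)
12. 3076.923ms @ 4 + 576.923ms (3/4)
13. 3653.846ms @ 19/4 + 576.923ms (3/4)
14. 4230.769ms @ 11/2 + 384.615ms (1/2)
15. 4615.385ms @ 6 + 512.821ms (2/3)
16. 5128.205ms @ 20/3 + 1025.641ms (4/3)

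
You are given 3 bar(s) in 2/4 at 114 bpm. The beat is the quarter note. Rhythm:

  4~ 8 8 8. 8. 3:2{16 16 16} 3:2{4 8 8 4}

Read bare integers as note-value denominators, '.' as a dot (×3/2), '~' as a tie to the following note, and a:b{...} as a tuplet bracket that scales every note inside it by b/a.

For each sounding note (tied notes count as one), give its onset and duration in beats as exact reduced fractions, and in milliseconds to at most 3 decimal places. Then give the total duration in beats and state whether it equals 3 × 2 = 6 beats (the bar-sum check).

1) 0.0ms=0b +789.474ms=3/2b
2) 789.474ms=3/2b +263.158ms=1/2b
3) 1052.632ms=2b +394.737ms=3/4b
4) 1447.368ms=11/4b +394.737ms=3/4b
5) 1842.105ms=7/2b +87.719ms=1/6b
6) 1929.825ms=11/3b +87.719ms=1/6b
7) 2017.544ms=23/6b +87.719ms=1/6b
8) 2105.263ms=4b +350.877ms=2/3b
9) 2456.14ms=14/3b +175.439ms=1/3b
10) 2631.579ms=5b +175.439ms=1/3b
11) 2807.018ms=16/3b +350.877ms=2/3b
Σ=6b of 6 (114bpm 2/4) — PASS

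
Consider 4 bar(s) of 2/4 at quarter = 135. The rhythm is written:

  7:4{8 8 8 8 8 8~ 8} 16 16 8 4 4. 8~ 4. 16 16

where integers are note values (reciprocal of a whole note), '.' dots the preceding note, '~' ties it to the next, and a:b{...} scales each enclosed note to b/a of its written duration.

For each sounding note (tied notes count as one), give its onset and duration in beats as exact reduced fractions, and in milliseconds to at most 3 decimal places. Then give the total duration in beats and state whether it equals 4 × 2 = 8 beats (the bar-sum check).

1) 0.0ms=0b +126.984ms=2/7b
2) 126.984ms=2/7b +126.984ms=2/7b
3) 253.968ms=4/7b +126.984ms=2/7b
4) 380.952ms=6/7b +126.984ms=2/7b
5) 507.937ms=8/7b +126.984ms=2/7b
6) 634.921ms=10/7b +253.968ms=4/7b
7) 888.889ms=2b +111.111ms=1/4b
8) 1000.0ms=9/4b +111.111ms=1/4b
9) 1111.111ms=5/2b +222.222ms=1/2b
10) 1333.333ms=3b +444.444ms=1b
11) 1777.778ms=4b +666.667ms=3/2b
12) 2444.444ms=11/2b +888.889ms=2b
13) 3333.333ms=15/2b +111.111ms=1/4b
14) 3444.444ms=31/4b +111.111ms=1/4b
Σ=8b of 8 (135bpm 2/4) — PASS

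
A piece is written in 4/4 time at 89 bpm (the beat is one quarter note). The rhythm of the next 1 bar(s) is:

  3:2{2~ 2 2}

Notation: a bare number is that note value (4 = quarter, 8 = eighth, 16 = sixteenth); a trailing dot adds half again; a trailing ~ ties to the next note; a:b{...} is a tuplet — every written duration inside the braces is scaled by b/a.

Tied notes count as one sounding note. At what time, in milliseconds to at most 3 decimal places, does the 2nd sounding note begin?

1. 0.0ms @ 0 + 1797.753ms (8/3)
2. 1797.753ms @ 8/3 + 898.876ms (4/3)

note 2 onset = 8/3b = 1797.753ms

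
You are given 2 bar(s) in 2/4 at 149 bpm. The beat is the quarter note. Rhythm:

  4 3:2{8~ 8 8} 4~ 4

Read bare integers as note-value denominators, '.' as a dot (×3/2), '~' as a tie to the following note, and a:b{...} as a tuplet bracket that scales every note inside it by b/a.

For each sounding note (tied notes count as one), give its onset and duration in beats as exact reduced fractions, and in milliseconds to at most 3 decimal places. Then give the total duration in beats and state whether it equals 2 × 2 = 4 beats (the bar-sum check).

1) 0.0ms=0b +402.685ms=1b
2) 402.685ms=1b +268.456ms=2/3b
3) 671.141ms=5/3b +134.228ms=1/3b
4) 805.369ms=2b +805.369ms=2b
Σ=4b of 4 (149bpm 2/4) — PASS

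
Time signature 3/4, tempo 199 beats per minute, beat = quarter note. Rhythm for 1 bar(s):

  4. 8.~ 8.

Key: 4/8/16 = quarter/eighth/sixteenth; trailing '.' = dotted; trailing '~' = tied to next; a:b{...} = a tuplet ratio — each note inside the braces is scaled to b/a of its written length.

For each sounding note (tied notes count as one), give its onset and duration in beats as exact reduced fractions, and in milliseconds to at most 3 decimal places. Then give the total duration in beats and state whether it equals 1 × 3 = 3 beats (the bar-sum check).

1) 0.0ms=0b +452.261ms=3/2b
2) 452.261ms=3/2b +452.261ms=3/2b
Σ=3b of 3 (199bpm 3/4) — PASS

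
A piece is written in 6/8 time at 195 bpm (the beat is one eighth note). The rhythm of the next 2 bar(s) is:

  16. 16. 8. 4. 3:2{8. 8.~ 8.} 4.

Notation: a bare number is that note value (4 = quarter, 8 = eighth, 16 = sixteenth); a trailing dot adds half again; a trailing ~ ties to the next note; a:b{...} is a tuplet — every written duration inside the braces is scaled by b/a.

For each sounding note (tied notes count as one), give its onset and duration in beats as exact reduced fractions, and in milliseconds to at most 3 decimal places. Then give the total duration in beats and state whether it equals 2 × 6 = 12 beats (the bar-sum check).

1) 0.0ms=0b +230.769ms=3/4b
2) 230.769ms=3/4b +230.769ms=3/4b
3) 461.538ms=3/2b +461.538ms=3/2b
4) 923.077ms=3b +923.077ms=3b
5) 1846.154ms=6b +307.692ms=1b
6) 2153.846ms=7b +615.385ms=2b
7) 2769.231ms=9b +923.077ms=3b
Σ=12b of 12 (195bpm 6/8) — PASS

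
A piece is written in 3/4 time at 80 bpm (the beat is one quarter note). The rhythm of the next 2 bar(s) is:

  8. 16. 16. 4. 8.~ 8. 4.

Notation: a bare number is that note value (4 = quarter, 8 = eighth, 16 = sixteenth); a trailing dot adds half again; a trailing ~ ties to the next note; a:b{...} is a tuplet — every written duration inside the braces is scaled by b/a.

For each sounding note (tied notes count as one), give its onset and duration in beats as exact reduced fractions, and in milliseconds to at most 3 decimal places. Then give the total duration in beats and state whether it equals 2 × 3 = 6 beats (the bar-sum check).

1) 0.0ms=0b +562.5ms=3/4b
2) 562.5ms=3/4b +281.25ms=3/8b
3) 843.75ms=9/8b +281.25ms=3/8b
4) 1125.0ms=3/2b +1125.0ms=3/2b
5) 2250.0ms=3b +1125.0ms=3/2b
6) 3375.0ms=9/2b +1125.0ms=3/2b
Σ=6b of 6 (80bpm 3/4) — PASS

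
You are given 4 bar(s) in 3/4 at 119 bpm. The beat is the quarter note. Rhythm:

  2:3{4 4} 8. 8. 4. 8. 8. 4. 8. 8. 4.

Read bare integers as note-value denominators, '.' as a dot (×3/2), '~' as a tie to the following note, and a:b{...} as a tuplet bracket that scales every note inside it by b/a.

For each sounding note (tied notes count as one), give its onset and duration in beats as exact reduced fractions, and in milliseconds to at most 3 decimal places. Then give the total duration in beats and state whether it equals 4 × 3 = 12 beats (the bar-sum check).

1) 0.0ms=0b +756.303ms=3/2b
2) 756.303ms=3/2b +756.303ms=3/2b
3) 1512.605ms=3b +378.151ms=3/4b
4) 1890.756ms=15/4b +378.151ms=3/4b
5) 2268.908ms=9/2b +756.303ms=3/2b
6) 3025.21ms=6b +378.151ms=3/4b
7) 3403.361ms=27/4b +378.151ms=3/4b
8) 3781.513ms=15/2b +756.303ms=3/2b
9) 4537.815ms=9b +378.151ms=3/4b
10) 4915.966ms=39/4b +378.151ms=3/4b
11) 5294.118ms=21/2b +756.303ms=3/2b
Σ=12b of 12 (119bpm 3/4) — PASS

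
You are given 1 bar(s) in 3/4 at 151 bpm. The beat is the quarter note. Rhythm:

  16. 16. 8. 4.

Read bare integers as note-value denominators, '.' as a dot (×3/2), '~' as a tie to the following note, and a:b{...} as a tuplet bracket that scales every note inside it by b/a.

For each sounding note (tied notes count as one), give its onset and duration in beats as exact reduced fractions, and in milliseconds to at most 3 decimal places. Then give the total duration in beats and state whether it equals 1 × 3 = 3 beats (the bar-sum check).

1) 0.0ms=0b +149.007ms=3/8b
2) 149.007ms=3/8b +149.007ms=3/8b
3) 298.013ms=3/4b +298.013ms=3/4b
4) 596.026ms=3/2b +596.026ms=3/2b
Σ=3b of 3 (151bpm 3/4) — PASS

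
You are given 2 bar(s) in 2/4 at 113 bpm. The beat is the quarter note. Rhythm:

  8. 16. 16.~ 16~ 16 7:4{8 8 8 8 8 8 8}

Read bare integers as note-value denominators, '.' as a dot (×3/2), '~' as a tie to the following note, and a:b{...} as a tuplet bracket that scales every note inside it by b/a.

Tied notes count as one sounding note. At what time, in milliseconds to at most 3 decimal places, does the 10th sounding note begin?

1. 0.0ms @ 0 + 398.23ms (3/4)
2. 398.23ms @ 3/4 + 199.115ms (3/8)
3. 597.345ms @ 9/8 + 464.602ms (7/8)
4. 1061.947ms @ 2 + 151.707ms (2/7)
5. 1213.654ms @ 16/7 + 151.707ms (2/7)
6. 1365.36ms @ 18/7 + 151.707ms (2/7)
7. 1517.067ms @ 20/7 + 151.707ms (2/7)
8. 1668.774ms @ 22/7 + 151.707ms (2/7)
9. 1820.48ms @ 24/7 + 151.707ms (2/7)
10. 1972.187ms @ 26/7 + 151.707ms (2/7)

note 10 onset = 26/7b = 1972.187ms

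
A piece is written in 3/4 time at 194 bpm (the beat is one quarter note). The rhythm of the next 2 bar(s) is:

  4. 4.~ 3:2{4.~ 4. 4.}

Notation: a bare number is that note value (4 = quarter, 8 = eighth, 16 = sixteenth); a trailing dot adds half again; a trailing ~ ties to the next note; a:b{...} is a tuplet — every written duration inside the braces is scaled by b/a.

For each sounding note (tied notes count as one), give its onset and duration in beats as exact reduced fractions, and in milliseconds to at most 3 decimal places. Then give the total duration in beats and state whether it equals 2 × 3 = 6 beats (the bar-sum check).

1) 0.0ms=0b +463.918ms=3/2b
2) 463.918ms=3/2b +1082.474ms=7/2b
3) 1546.392ms=5b +309.278ms=1b
Σ=6b of 6 (194bpm 3/4) — PASS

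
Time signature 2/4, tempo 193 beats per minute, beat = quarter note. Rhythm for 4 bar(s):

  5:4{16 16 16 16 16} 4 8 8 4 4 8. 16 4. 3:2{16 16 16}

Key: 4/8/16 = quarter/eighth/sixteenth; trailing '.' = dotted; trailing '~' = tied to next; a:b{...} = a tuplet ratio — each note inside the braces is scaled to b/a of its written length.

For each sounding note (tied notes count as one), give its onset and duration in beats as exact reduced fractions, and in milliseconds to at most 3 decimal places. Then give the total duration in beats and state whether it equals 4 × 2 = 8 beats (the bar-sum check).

1) 0.0ms=0b +62.176ms=1/5b
2) 62.176ms=1/5b +62.176ms=1/5b
3) 124.352ms=2/5b +62.176ms=1/5b
4) 186.528ms=3/5b +62.176ms=1/5b
5) 248.705ms=4/5b +62.176ms=1/5b
6) 310.881ms=1b +310.881ms=1b
7) 621.762ms=2b +155.44ms=1/2b
8) 777.202ms=5/2b +155.44ms=1/2b
9) 932.642ms=3b +310.881ms=1b
10) 1243.523ms=4b +310.881ms=1b
11) 1554.404ms=5b +233.161ms=3/4b
12) 1787.565ms=23/4b +77.72ms=1/4b
13) 1865.285ms=6b +466.321ms=3/2b
14) 2331.606ms=15/2b +51.813ms=1/6b
15) 2383.42ms=23/3b +51.813ms=1/6b
16) 2435.233ms=47/6b +51.813ms=1/6b
Σ=8b of 8 (193bpm 2/4) — PASS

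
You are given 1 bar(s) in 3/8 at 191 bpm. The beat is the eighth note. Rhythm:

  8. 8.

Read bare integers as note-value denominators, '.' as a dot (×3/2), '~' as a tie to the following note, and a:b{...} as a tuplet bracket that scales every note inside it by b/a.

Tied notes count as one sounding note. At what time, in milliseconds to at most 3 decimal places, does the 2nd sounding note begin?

1. 0.0ms @ 0 + 471.204ms (3/2)
2. 471.204ms @ 3/2 + 471.204ms (3/2)

note 2 onset = 3/2b = 471.204ms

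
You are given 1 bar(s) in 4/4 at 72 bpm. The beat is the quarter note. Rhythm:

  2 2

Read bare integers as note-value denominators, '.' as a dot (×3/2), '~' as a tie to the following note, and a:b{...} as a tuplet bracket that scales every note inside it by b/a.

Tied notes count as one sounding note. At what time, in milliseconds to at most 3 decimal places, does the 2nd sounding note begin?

1. 0.0ms @ 0 + 1666.667ms (2)
2. 1666.667ms @ 2 + 1666.667ms (2)

note 2 onset = 2b = 1666.667ms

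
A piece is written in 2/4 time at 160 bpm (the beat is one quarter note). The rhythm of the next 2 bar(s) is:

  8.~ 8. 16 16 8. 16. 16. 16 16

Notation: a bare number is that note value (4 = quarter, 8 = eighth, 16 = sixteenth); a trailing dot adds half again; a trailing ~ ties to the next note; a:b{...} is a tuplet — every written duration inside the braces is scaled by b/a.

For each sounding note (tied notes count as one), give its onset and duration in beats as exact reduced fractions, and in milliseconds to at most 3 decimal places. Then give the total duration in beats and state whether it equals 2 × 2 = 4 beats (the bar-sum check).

1) 0.0ms=0b +562.5ms=3/2b
2) 562.5ms=3/2b +93.75ms=1/4b
3) 656.25ms=7/4b +93.75ms=1/4b
4) 750.0ms=2b +281.25ms=3/4b
5) 1031.25ms=11/4b +140.625ms=3/8b
6) 1171.875ms=25/8b +140.625ms=3/8b
7) 1312.5ms=7/2b +93.75ms=1/4b
8) 1406.25ms=15/4b +93.75ms=1/4b
Σ=4b of 4 (160bpm 2/4) — PASS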